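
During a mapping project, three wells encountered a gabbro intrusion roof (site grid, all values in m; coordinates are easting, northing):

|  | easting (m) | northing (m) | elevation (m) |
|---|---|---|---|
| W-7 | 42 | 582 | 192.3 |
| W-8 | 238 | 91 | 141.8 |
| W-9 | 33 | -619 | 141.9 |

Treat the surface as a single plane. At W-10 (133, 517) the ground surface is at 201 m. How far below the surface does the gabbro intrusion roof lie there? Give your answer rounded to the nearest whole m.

Let the plane be z = a·easting + b·northing + c.
W-8−W-7: 196a − 491b = −50.5;  W-9−W-7: −9a − 1201b = −50.4.
Solving gives a = −0.14972, b = 0.04309.
Then c = 192.3 − a·42 − b·582 = 173.51.
At (133, 517): z_contact = −19.9 + 22.3 + 173.51 = 175.9 m.
Depth below ground = 201 − 175.9 = 25 m.

25 m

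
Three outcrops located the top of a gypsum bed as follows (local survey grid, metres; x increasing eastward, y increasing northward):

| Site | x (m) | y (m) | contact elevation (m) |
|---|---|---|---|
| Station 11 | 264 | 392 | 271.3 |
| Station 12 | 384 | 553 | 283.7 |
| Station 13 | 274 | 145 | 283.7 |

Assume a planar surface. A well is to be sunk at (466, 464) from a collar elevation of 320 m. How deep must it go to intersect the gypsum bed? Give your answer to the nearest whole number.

Let the plane be z = a·x + b·y + c.
Station 12−Station 11: 120a + 161b = 12.4;  Station 13−Station 11: 10a − 247b = 12.4.
Solving gives a = 0.16189, b = −0.04365.
Then c = 271.3 − a·264 − b·392 = 245.67.
At (466, 464): z_contact = 75.4 − 20.3 + 245.67 = 300.9 m.
Depth below ground = 320 − 300.9 = 19 m.

19 m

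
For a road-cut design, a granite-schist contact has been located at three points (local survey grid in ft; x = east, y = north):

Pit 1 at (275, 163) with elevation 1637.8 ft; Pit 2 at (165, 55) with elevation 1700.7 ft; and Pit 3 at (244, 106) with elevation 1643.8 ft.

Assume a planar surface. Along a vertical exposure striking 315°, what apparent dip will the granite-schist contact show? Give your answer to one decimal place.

Two edge vectors: Pit 1→Pit 2 = (-110, -108, 62.9), Pit 1→Pit 3 = (-31, -57, 6).
Normal n = (Pit 1→Pit 2) × (Pit 1→Pit 3) = (2937.3, -1289.9, 2922).
So ∂z/∂x = −n_x/n_z = −1.00524 and ∂z/∂y = −n_y/n_z = 0.44144.
Unit vector along 315° is (sin 315°, cos 315°) = (-0.7071, 0.7071).
Slope in that direction = a·(-0.7071) + b·(0.7071) = 1.02296.
Apparent dip = arctan|1.02296| = 45.7° (true dip is 47.7°, so apparent ≤ true as expected).

45.7°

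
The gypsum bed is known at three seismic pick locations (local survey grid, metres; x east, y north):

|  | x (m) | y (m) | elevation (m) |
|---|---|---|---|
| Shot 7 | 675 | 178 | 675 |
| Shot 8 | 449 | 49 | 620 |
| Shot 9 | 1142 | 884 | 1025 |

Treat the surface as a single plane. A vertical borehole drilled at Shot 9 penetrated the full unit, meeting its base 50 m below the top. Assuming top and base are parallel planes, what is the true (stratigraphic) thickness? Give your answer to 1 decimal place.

Let the plane be z = a·x + b·y + c.
Shot 8−Shot 7: −226a − 129b = −55;  Shot 9−Shot 7: 467a + 706b = 350.
Solving gives a = −0.06364, b = 0.53784.
|∇z| = √(a²+b²) = 0.54160, so dip δ = arctan(0.54160) = 28.44°.
True thickness = vertical thickness × cos δ = 50 × cos 28.44° = 44.0 m.

44.0 m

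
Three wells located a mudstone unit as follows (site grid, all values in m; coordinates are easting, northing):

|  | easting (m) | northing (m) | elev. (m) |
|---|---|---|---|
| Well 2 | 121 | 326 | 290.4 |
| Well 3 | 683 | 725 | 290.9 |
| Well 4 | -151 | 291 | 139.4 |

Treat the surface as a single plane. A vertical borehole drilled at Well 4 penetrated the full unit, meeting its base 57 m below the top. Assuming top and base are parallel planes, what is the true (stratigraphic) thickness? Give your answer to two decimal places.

Let the plane be z = a·easting + b·northing + c.
Well 3−Well 2: 562a + 399b = 0.5;  Well 4−Well 2: −272a − 35b = −151.
Solving gives a = 0.67784, b = −0.95350.
|∇z| = √(a²+b²) = 1.16988, so dip δ = arctan(1.16988) = 49.48°.
True thickness = vertical thickness × cos δ = 57 × cos 49.48° = 37.04 m.

37.04 m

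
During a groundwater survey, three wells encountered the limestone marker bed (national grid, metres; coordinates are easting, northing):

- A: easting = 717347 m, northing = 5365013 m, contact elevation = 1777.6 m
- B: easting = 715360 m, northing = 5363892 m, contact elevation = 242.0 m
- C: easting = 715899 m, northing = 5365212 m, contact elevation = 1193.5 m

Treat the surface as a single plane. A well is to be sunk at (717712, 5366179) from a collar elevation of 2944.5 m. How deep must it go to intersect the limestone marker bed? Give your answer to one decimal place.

379.3 m

Two edge vectors: A→B = (-1987, -1121, -1535.6), A→C = (-1448, 199, -584.1).
Normal n = (A→B) × (A→C) = (960360.5, 1062942.1, -2018621).
So ∂z/∂easting = −n_x/n_z = 0.475750772 and ∂z/∂northing = −n_y/n_z = 0.526568435.
Intercept c from A: 1777.6 − 341278.39 − 2825046.50 = −3164547.29.
At (717712, 5366179): z_contact = 341452.04 + 2825660.48 − 3164547.29 = 2565.23 m.
Depth below ground = 2944.5 − 2565.23 = 379.3 m.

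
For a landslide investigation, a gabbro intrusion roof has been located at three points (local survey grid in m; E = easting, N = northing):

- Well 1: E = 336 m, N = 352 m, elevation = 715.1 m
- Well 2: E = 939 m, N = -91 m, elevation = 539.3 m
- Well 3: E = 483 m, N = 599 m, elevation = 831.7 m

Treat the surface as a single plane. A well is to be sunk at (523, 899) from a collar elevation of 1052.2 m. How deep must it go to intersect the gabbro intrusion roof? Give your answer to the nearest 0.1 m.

Two edge vectors: Well 1→Well 2 = (603, -443, -175.8), Well 1→Well 3 = (147, 247, 116.6).
Normal n = (Well 1→Well 2) × (Well 1→Well 3) = (-8231.2, -96152.4, 214062).
So ∂z/∂E = −n_x/n_z = 0.03845 and ∂z/∂N = −n_y/n_z = 0.44918.
Intercept c from Well 1: 715.1 − 12.92 − 158.11 = 544.07.
At (523, 899): z_contact = 20.11 + 403.81 + 544.07 = 967.99 m.
Depth below ground = 1052.2 − 967.99 = 84.2 m.

84.2 m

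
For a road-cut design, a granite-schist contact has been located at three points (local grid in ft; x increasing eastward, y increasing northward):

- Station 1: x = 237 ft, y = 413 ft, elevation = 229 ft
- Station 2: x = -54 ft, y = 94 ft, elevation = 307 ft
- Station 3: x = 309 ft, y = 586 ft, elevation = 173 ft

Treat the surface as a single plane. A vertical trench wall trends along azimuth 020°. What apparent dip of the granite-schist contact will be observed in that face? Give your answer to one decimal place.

Let the plane be z = a·x + b·y + c.
Station 2−Station 1: −291a − 319b = 78;  Station 3−Station 1: 72a + 173b = −56.
Solving gives a = 0.15963, b = −0.39014.
Unit vector along 020° is (sin 20°, cos 20°) = (0.3420, 0.9397).
Slope in that direction = a·(0.3420) + b·(0.9397) = −0.31201.
Apparent dip = arctan|0.31201| = 17.3° (true dip is 22.9°, so apparent ≤ true as expected).

17.3°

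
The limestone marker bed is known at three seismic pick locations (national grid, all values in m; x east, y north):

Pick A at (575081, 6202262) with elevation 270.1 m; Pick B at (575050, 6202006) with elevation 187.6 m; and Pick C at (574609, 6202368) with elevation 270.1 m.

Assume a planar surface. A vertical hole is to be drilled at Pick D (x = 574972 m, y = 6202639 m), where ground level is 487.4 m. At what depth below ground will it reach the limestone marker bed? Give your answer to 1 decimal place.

106.7 m

Two edge vectors: Pick A→Pick B = (-31, -256, -82.5), Pick A→Pick C = (-472, 106, 0).
Normal n = (Pick A→Pick B) × (Pick A→Pick C) = (8745, 38940, -124118).
So ∂z/∂x = −n_x/n_z = 0.070457146 and ∂z/∂y = −n_y/n_z = 0.313733705.
Intercept c from Pick A: 270.1 − 40518.57 − 1945858.64 = −1986107.10.
At (574972, 6202639): z_contact = 40510.89 + 1945976.91 − 1986107.10 = 380.70 m.
Depth below ground = 487.4 − 380.70 = 106.7 m.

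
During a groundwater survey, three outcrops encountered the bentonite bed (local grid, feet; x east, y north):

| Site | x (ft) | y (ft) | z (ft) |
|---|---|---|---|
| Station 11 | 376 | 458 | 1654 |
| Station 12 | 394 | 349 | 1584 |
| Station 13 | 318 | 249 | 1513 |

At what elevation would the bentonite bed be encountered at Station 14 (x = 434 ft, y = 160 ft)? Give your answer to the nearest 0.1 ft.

1463.3 ft

Let the plane be z = a·x + b·y + c.
Station 12−Station 11: 18a − 109b = −70;  Station 13−Station 11: −58a − 209b = −141.
Solving gives a = 0.07328, b = 0.65430.
Then c = 1654 − a·376 − b·458 = 1326.77.
At (434, 160): z = 31.8 + 104.7 + 1326.77 = 1463.3 ft.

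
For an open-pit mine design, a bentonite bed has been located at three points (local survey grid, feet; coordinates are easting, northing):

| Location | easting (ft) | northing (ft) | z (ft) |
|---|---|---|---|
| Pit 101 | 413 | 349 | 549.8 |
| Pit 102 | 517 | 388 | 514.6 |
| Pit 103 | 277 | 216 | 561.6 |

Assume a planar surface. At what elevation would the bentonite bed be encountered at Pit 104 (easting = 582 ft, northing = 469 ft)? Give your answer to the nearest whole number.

Let the plane be z = a·easting + b·northing + c.
Pit 102−Pit 101: 104a + 39b = −35.2;  Pit 103−Pit 101: −136a − 133b = 11.8.
Solving gives a = −0.49500, b = 0.41745.
Then c = 549.8 − a·413 − b·349 = 608.55.
At (582, 469): z = −288.1 + 195.8 + 608.55 = 516.2 ft.

516 ft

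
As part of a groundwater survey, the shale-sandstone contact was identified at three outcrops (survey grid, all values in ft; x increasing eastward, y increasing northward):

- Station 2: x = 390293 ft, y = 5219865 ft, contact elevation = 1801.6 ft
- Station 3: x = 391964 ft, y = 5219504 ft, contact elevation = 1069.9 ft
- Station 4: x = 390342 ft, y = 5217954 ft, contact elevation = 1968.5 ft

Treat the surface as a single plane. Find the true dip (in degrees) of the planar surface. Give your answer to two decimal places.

Two edge vectors: Station 2→Station 3 = (1671, -361, -731.7), Station 2→Station 4 = (49, -1911, 166.9).
Normal n = (Station 2→Station 3) × (Station 2→Station 4) = (-1458529.6, -314743.2, -3175592).
So ∂z/∂x = −n_x/n_z = −0.45929 and ∂z/∂y = −n_y/n_z = −0.09911.
Gradient magnitude |∇z| = √(a² + b²) = √(0.21095 + 0.00982) = 0.46987.
True dip = arctan(0.46987) = 25.17°, dipping toward ENE (azimuth ≈ 078°).

25.17°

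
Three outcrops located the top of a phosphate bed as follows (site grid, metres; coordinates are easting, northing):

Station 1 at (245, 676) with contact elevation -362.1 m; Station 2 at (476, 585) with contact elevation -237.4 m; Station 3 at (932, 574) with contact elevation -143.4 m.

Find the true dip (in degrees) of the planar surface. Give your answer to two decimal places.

Two edge vectors: Station 1→Station 2 = (231, -91, 124.7), Station 1→Station 3 = (687, -102, 218.7).
Normal n = (Station 1→Station 2) × (Station 1→Station 3) = (-7182.3, 35149.2, 38955).
So ∂z/∂easting = −n_x/n_z = 0.18437 and ∂z/∂northing = −n_y/n_z = −0.90230.
Gradient magnitude |∇z| = √(a² + b²) = √(0.03399 + 0.81415) = 0.92095.
True dip = arctan(0.92095) = 42.64°, dipping toward NNW (azimuth ≈ 348°).

42.64°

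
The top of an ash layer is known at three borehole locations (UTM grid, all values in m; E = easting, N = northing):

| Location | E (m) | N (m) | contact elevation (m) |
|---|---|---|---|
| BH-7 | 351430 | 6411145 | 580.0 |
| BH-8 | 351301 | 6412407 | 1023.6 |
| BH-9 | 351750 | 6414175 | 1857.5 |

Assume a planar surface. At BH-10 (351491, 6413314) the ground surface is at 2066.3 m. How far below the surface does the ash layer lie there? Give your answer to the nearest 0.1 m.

Two edge vectors: BH-7→BH-8 = (-129, 1262, 443.6), BH-7→BH-9 = (320, 3030, 1277.5).
Normal n = (BH-7→BH-8) × (BH-7→BH-9) = (268097, 306749.5, -794710).
So ∂z/∂E = −n_x/n_z = 0.337351990 and ∂z/∂N = −n_y/n_z = 0.385989229.
Intercept c from BH-7: 580 − 118555.61 − 2474632.91 = −2592608.52.
At (351491, 6413314): z_contact = 118576.19 + 2475470.12 − 2592608.52 = 1437.79 m.
Depth below ground = 2066.3 − 1437.79 = 628.5 m.

628.5 m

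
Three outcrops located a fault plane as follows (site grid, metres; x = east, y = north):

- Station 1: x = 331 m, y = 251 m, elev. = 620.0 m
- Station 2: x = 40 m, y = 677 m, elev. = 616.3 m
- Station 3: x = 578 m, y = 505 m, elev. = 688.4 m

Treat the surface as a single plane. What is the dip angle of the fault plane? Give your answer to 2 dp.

Let the plane be z = a·x + b·y + c.
Station 2−Station 1: −291a + 426b = −3.7;  Station 3−Station 1: 247a + 254b = 68.4.
Solving gives a = 0.16791, b = 0.10601.
Gradient magnitude |∇z| = √(a² + b²) = √(0.02819 + 0.01124) = 0.19857.
True dip = arctan(0.19857) = 11.23°, dipping toward WSW (azimuth ≈ 238°).

11.23°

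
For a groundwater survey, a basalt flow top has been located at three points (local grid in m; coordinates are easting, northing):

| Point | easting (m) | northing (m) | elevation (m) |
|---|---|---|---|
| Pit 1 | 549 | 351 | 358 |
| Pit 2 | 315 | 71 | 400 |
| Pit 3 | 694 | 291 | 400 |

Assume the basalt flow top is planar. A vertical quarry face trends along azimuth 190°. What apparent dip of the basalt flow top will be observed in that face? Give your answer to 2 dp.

14.44°

Let the plane be z = a·easting + b·northing + c.
Pit 2−Pit 1: −234a − 280b = 42;  Pit 3−Pit 1: 145a − 60b = 42.
Solving gives a = 0.16911, b = −0.29133.
Unit vector along 190° is (sin 190°, cos 190°) = (-0.1736, -0.9848).
Slope in that direction = a·(-0.1736) + b·(-0.9848) = 0.25753.
Apparent dip = arctan|0.25753| = 14.44° (true dip is 18.6°, so apparent ≤ true as expected).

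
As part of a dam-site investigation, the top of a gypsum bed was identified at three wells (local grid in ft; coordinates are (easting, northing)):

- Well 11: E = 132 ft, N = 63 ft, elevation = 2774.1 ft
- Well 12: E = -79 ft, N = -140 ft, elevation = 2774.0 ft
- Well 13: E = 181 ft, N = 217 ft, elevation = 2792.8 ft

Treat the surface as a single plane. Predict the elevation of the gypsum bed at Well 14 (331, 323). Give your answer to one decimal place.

2786.2 ft

Two edge vectors: Well 11→Well 12 = (-211, -203, -0.1), Well 11→Well 13 = (49, 154, 18.7).
Normal n = (Well 11→Well 12) × (Well 11→Well 13) = (-3780.7, 3940.8, -22547).
So ∂z/∂E = −n_x/n_z = −0.16768 and ∂z/∂N = −n_y/n_z = 0.17478.
Intercept c from Well 11: 2774.1 + 22.13 − 11.01 = 2785.22.
At (331, 323): z = −55.5 + 56.5 + 2785.22 = 2786.2 ft.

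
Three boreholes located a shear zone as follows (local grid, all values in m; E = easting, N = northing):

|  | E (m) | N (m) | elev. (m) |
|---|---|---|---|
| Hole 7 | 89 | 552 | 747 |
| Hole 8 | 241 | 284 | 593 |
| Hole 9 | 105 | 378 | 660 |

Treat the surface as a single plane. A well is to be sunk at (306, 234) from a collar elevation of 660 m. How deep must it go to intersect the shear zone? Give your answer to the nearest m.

Two edge vectors: Hole 7→Hole 8 = (152, -268, -154), Hole 7→Hole 9 = (16, -174, -87).
Normal n = (Hole 7→Hole 8) × (Hole 7→Hole 9) = (-3480, 10760, -22160).
So ∂z/∂E = −n_x/n_z = −0.15704 and ∂z/∂N = −n_y/n_z = 0.48556.
Intercept c from Hole 7: 747 + 13.98 − 268.03 = 492.95.
At (306, 234): z_contact = −48.1 + 113.6 + 492.95 = 558.5 m.
Depth below ground = 660 − 558.5 = 101 m.

101 m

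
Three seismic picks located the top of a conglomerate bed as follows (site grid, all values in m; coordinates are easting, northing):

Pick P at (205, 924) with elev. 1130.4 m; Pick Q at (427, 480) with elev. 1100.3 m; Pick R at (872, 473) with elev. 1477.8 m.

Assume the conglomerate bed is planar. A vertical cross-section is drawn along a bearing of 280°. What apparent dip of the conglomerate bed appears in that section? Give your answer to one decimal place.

37.1°

Let the plane be z = a·easting + b·northing + c.
Pick Q−Pick P: 222a − 444b = −30.1;  Pick R−Pick P: 667a − 451b = 347.4.
Solving gives a = 0.85611, b = 0.49585.
Unit vector along 280° is (sin 280°, cos 280°) = (-0.9848, 0.1736).
Slope in that direction = a·(-0.9848) + b·(0.1736) = −0.75700.
Apparent dip = arctan|0.75700| = 37.1° (true dip is 44.7°, so apparent ≤ true as expected).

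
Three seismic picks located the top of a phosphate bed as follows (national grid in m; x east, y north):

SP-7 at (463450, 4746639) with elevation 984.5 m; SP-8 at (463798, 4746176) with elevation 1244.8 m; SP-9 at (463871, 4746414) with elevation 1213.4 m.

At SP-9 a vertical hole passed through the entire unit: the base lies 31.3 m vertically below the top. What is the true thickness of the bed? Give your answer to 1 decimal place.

Let the plane be z = a·x + b·y + c.
SP-8−SP-7: 348a − 463b = 260.3;  SP-9−SP-7: 421a − 225b = 228.9.
Solving gives a = 0.40655, b = −0.25663.
|∇z| = √(a²+b²) = 0.48077, so dip δ = arctan(0.48077) = 25.68°.
True thickness = vertical thickness × cos δ = 31.3 × cos 25.68° = 28.2 m.

28.2 m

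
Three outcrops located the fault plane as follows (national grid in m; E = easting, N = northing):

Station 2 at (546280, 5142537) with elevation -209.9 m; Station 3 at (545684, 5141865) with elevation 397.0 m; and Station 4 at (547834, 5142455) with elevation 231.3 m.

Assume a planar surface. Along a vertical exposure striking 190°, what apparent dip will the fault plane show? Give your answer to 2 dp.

Two edge vectors: Station 2→Station 3 = (-596, -672, 606.9), Station 2→Station 4 = (1554, -82, 441.2).
Normal n = (Station 2→Station 3) × (Station 2→Station 4) = (-246720.6, 1206077.8, 1093160).
So ∂z/∂E = −n_x/n_z = 0.22569 and ∂z/∂N = −n_y/n_z = −1.10329.
Unit vector along 190° is (sin 190°, cos 190°) = (-0.1736, -0.9848).
Slope in that direction = a·(-0.1736) + b·(-0.9848) = 1.04734.
Apparent dip = arctan|1.04734| = 46.32° (true dip is 48.4°, so apparent ≤ true as expected).

46.32°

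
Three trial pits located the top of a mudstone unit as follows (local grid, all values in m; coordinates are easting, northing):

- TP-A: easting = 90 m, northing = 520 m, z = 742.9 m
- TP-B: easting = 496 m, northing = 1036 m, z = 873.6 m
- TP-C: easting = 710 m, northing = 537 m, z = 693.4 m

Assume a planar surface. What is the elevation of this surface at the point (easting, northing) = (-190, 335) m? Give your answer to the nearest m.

708 m

Two edge vectors: TP-A→TP-B = (406, 516, 130.7), TP-A→TP-C = (620, 17, -49.5).
Normal n = (TP-A→TP-B) × (TP-A→TP-C) = (-27763.9, 101131, -313018).
So ∂z/∂easting = −n_x/n_z = −0.08870 and ∂z/∂northing = −n_y/n_z = 0.32308.
Intercept c from TP-A: 742.9 + 7.98 − 168.00 = 582.88.
At (-190, 335): z = 16.9 + 108.2 + 582.88 = 708.0 m.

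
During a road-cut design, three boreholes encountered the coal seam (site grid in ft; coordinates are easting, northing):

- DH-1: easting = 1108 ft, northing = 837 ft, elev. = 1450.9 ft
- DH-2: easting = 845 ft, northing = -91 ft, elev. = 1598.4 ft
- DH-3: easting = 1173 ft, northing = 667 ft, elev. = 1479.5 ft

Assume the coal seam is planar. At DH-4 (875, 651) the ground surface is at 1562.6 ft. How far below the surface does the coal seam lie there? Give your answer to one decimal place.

Let the plane be z = a·easting + b·northing + c.
DH-2−DH-1: −263a − 928b = 147.5;  DH-3−DH-1: 65a − 170b = 28.6.
Solving gives a = 0.013956, b = −0.162899.
Then c = 1450.9 − a·1108 − b·837 = 1571.78.
At (875, 651): z_contact = 12.21 − 106.05 + 1571.78 = 1477.95 ft.
Depth below ground = 1562.6 − 1477.95 = 84.7 ft.

84.7 ft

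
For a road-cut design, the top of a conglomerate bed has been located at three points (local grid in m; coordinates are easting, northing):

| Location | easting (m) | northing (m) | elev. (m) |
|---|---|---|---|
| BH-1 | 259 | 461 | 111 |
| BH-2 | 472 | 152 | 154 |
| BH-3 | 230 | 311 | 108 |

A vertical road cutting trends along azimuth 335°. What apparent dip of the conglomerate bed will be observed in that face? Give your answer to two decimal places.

Two edge vectors: BH-1→BH-2 = (213, -309, 43), BH-1→BH-3 = (-29, -150, -3).
Normal n = (BH-1→BH-2) × (BH-1→BH-3) = (7377, -608, -40911).
So ∂z/∂easting = −n_x/n_z = 0.18032 and ∂z/∂northing = −n_y/n_z = −0.01486.
Unit vector along 335° is (sin 335°, cos 335°) = (-0.4226, 0.9063).
Slope in that direction = a·(-0.4226) + b·(0.9063) = −0.08967.
Apparent dip = arctan|0.08967| = 5.12° (true dip is 10.3°, so apparent ≤ true as expected).

5.12°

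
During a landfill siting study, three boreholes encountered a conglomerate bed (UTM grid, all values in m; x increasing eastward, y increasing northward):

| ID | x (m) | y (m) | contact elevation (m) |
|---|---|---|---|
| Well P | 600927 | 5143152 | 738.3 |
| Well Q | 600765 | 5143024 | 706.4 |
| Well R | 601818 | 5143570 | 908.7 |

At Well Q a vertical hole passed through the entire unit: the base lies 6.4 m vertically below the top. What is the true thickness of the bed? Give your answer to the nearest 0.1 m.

Two edge vectors: Well P→Well Q = (-162, -128, -31.9), Well P→Well R = (891, 418, 170.4).
Normal n = (Well P→Well Q) × (Well P→Well R) = (-8477, -818.1, 46332).
So ∂z/∂x = −n_x/n_z = 0.18296 and ∂z/∂y = −n_y/n_z = 0.01766.
|∇z| = √(a²+b²) = 0.18381, so dip δ = arctan(0.18381) = 10.42°.
True thickness = vertical thickness × cos δ = 6.4 × cos 10.42° = 6.3 m.

6.3 m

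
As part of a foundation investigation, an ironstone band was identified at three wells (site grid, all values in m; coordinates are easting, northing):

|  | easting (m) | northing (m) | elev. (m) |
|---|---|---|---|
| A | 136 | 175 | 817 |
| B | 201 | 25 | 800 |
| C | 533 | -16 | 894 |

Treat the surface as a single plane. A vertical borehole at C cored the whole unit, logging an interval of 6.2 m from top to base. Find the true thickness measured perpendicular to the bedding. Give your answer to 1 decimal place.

Two edge vectors: A→B = (65, -150, -17), A→C = (397, -191, 77).
Normal n = (A→B) × (A→C) = (-14797, -11754, 47135).
So ∂z/∂easting = −n_x/n_z = 0.31393 and ∂z/∂northing = −n_y/n_z = 0.24937.
|∇z| = √(a²+b²) = 0.40092, so dip δ = arctan(0.40092) = 21.85°.
True thickness = vertical thickness × cos δ = 6.2 × cos 21.85° = 5.8 m.

5.8 m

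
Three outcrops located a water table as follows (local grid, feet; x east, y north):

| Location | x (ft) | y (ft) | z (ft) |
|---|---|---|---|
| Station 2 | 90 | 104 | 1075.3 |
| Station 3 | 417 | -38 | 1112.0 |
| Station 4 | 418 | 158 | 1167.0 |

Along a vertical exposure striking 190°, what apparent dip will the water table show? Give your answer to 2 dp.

Two edge vectors: Station 2→Station 3 = (327, -142, 36.7), Station 2→Station 4 = (328, 54, 91.7).
Normal n = (Station 2→Station 3) × (Station 2→Station 4) = (-15003.2, -17948.3, 64234).
So ∂z/∂x = −n_x/n_z = 0.23357 and ∂z/∂y = −n_y/n_z = 0.27942.
Unit vector along 190° is (sin 190°, cos 190°) = (-0.1736, -0.9848).
Slope in that direction = a·(-0.1736) + b·(-0.9848) = −0.31573.
Apparent dip = arctan|0.31573| = 17.52° (true dip is 20.0°, so apparent ≤ true as expected).

17.52°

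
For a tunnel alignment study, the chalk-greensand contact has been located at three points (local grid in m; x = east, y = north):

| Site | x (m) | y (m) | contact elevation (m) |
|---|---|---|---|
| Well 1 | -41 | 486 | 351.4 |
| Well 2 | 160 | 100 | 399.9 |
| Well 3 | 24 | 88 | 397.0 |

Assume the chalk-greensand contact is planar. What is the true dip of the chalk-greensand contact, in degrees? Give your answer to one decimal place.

Two edge vectors: Well 1→Well 2 = (201, -386, 48.5), Well 1→Well 3 = (65, -398, 45.6).
Normal n = (Well 1→Well 2) × (Well 1→Well 3) = (1701.4, -6013.1, -54908).
So ∂z/∂x = −n_x/n_z = 0.03099 and ∂z/∂y = −n_y/n_z = −0.10951.
Gradient magnitude |∇z| = √(a² + b²) = √(0.00096 + 0.01199) = 0.11381.
True dip = arctan(0.11381) = 6.5°, dipping toward NNW (azimuth ≈ 344°).

6.5°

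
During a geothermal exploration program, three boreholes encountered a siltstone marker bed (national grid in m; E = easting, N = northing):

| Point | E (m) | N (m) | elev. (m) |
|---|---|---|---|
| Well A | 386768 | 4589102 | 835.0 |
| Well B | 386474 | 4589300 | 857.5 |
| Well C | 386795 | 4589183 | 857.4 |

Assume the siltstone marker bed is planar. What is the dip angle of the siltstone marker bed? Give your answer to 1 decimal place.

14.7°

Let the plane be z = a·E + b·N + c.
Well B−Well A: −294a + 198b = 22.5;  Well C−Well A: 27a + 81b = 22.4.
Solving gives a = 0.08960, b = 0.24668.
Gradient magnitude |∇z| = √(a² + b²) = √(0.00803 + 0.06085) = 0.26245.
True dip = arctan(0.26245) = 14.7°, dipping toward SSW (azimuth ≈ 200°).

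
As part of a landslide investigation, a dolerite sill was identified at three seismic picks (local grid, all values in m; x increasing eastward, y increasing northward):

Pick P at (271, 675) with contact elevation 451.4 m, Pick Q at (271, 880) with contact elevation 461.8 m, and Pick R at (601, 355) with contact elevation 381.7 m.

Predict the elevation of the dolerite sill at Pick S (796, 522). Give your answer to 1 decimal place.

358.6 m

Let the plane be z = a·x + b·y + c.
Pick Q−Pick P: 0a + 205b = 10.4;  Pick R−Pick P: 330a − 320b = −69.7.
Solving gives a = −0.16202, b = 0.05073.
Then c = 451.4 − a·271 − b·675 = 461.06.
At (796, 522): z = −129.0 + 26.5 + 461.06 = 358.6 m.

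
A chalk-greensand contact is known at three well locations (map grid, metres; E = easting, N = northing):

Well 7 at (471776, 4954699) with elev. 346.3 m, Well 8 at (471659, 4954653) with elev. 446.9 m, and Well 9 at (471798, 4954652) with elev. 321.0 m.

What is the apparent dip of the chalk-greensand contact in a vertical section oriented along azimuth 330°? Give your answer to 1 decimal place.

28.9°

Two edge vectors: Well 7→Well 8 = (-117, -46, 100.6), Well 7→Well 9 = (22, -47, -25.3).
Normal n = (Well 7→Well 8) × (Well 7→Well 9) = (5892, -746.9, 6511).
So ∂z/∂E = −n_x/n_z = −0.90493 and ∂z/∂N = −n_y/n_z = 0.11471.
Unit vector along 330° is (sin 330°, cos 330°) = (-0.5000, 0.8660).
Slope in that direction = a·(-0.5000) + b·(0.8660) = 0.55181.
Apparent dip = arctan|0.55181| = 28.9° (true dip is 42.4°, so apparent ≤ true as expected).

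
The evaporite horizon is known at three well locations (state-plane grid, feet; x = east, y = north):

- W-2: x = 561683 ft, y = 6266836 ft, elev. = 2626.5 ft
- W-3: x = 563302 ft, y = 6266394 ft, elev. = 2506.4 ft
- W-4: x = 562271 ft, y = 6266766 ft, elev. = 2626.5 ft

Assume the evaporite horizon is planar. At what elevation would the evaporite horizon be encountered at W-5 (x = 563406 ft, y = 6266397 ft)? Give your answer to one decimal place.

2513.8 ft

Two edge vectors: W-2→W-3 = (1619, -442, -120.1), W-2→W-4 = (588, -70, 0).
Normal n = (W-2→W-3) × (W-2→W-4) = (-8407, -70618.8, 146566).
So ∂z/∂x = −n_x/n_z = 0.057359824 and ∂z/∂y = −n_y/n_z = 0.481822524.
Intercept c from W-2: 2626.5 − 32218.04 − 3019502.74 = −3049094.27.
At (563406, 6266397): z = 32316.9 + 3019291.2 − 3049094.27 = 2513.8 ft.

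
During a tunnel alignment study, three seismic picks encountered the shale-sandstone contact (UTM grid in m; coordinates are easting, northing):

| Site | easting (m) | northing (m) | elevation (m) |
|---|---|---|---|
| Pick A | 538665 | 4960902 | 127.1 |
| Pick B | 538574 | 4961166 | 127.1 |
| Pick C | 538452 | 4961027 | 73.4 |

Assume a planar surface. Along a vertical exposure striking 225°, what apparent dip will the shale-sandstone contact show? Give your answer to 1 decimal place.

16.7°

Two edge vectors: Pick A→Pick B = (-91, 264, 0), Pick A→Pick C = (-213, 125, -53.7).
Normal n = (Pick A→Pick B) × (Pick A→Pick C) = (-14176.8, -4886.7, 44857).
So ∂z/∂easting = −n_x/n_z = 0.31604 and ∂z/∂northing = −n_y/n_z = 0.10894.
Unit vector along 225° is (sin 225°, cos 225°) = (-0.7071, -0.7071).
Slope in that direction = a·(-0.7071) + b·(-0.7071) = −0.30051.
Apparent dip = arctan|0.30051| = 16.7° (true dip is 18.5°, so apparent ≤ true as expected).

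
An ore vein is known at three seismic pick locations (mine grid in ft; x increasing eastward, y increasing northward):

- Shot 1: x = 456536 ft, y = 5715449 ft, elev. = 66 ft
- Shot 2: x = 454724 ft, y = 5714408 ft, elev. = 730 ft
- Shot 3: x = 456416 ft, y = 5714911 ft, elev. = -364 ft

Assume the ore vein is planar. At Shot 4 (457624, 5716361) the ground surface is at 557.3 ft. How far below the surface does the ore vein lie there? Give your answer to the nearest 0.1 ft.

600.0 ft

Two edge vectors: Shot 1→Shot 2 = (-1812, -1041, 664), Shot 1→Shot 3 = (-120, -538, -430).
Normal n = (Shot 1→Shot 2) × (Shot 1→Shot 3) = (804862, -858840, 849936).
So ∂z/∂x = −n_x/n_z = −0.946967772 and ∂z/∂y = −n_y/n_z = 1.010476083.
Intercept c from Shot 1: 66 + 432324.88 − 5775324.52 = −5342933.64.
At (457624, 5716361): z_contact = −433355.18 + 5776246.07 − 5342933.64 = -42.75 ft.
Depth below ground = 557.3 − (-42.75) = 600.0 ft.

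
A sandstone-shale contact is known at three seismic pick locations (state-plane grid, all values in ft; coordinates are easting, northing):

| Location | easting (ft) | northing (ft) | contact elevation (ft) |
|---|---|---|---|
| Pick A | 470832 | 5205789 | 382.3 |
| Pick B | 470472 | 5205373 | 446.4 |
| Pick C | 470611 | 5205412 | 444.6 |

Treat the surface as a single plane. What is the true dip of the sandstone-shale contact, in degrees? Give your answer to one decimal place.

10.9°

Two edge vectors: Pick A→Pick B = (-360, -416, 64.1), Pick A→Pick C = (-221, -377, 62.3).
Normal n = (Pick A→Pick B) × (Pick A→Pick C) = (-1751.1, 8261.9, 43784).
So ∂z/∂easting = −n_x/n_z = 0.03999 and ∂z/∂northing = −n_y/n_z = −0.18870.
Gradient magnitude |∇z| = √(a² + b²) = √(0.00160 + 0.03561) = 0.19289.
True dip = arctan(0.19289) = 10.9°, dipping toward NNW (azimuth ≈ 348°).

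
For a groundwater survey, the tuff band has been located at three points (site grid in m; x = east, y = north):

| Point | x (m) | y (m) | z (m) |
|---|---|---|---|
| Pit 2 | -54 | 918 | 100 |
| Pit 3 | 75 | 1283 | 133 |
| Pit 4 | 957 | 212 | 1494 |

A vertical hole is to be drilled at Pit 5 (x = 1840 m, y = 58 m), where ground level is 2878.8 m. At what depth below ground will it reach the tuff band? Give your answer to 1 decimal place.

Let the plane be z = a·x + b·y + c.
Pit 3−Pit 2: 129a + 365b = 33;  Pit 4−Pit 2: 1011a − 706b = 1394.
Solving gives a = 1.156533, b = −0.318336.
Then c = 100 − a·-54 − b·918 = 454.69.
At (1840, 58): z_contact = 2128.02 − 18.46 + 454.69 = 2564.24 m.
Depth below ground = 2878.8 − 2564.24 = 314.6 m.

314.6 m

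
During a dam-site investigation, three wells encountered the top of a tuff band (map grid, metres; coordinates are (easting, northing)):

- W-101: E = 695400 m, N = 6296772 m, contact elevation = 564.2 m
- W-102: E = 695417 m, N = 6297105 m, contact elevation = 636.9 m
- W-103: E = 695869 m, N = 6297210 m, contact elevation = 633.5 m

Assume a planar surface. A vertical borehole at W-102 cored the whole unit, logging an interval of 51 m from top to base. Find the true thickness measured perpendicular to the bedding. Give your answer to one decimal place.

Let the plane be z = a·E + b·N + c.
W-102−W-101: 17a + 333b = 72.7;  W-103−W-101: 469a + 438b = 69.3.
Solving gives a = −0.05894, b = 0.22133.
|∇z| = √(a²+b²) = 0.22904, so dip δ = arctan(0.22904) = 12.90°.
True thickness = vertical thickness × cos δ = 51 × cos 12.90° = 49.7 m.

49.7 m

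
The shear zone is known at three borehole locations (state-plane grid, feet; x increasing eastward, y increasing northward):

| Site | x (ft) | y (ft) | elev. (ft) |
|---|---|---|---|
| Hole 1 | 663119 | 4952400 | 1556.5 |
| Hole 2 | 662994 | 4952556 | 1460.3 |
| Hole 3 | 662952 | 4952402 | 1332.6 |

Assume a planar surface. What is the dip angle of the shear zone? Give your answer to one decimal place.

Let the plane be z = a·x + b·y + c.
Hole 2−Hole 1: −125a + 156b = −96.2;  Hole 3−Hole 1: −167a + 2b = −223.9.
Solving gives a = 1.34625, b = 0.46206.
Gradient magnitude |∇z| = √(a² + b²) = √(1.81240 + 0.21350) = 1.42334.
True dip = arctan(1.42334) = 54.9°, dipping toward WSW (azimuth ≈ 251°).

54.9°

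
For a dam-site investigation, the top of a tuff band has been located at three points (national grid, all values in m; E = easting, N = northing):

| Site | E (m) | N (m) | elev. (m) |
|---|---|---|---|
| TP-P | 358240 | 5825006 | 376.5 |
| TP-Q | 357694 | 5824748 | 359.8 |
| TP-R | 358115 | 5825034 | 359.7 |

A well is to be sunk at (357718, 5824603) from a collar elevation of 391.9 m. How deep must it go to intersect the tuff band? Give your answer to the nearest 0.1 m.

Let the plane be z = a·E + b·N + c.
TP-Q−TP-P: −546a − 258b = −16.7;  TP-R−TP-P: −125a + 28b = −16.8.
Solving gives a = 0.101013926, b = −0.149044975.
Then c = 376.5 − a·358240 − b·5825006 = 832377.14.
At (357718, 5824603): z_contact = 36134.50 − 868127.81 + 832377.14 = 383.84 m.
Depth below ground = 391.9 − 383.84 = 8.1 m.

8.1 m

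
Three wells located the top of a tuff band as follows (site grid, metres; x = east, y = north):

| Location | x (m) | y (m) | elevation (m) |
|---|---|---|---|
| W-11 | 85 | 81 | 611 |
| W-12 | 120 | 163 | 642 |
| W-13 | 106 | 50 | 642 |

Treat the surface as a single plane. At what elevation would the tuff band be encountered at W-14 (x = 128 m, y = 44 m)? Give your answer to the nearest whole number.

670 m

Two edge vectors: W-11→W-12 = (35, 82, 31), W-11→W-13 = (21, -31, 31).
Normal n = (W-11→W-12) × (W-11→W-13) = (3503, -434, -2807).
So ∂z/∂x = −n_x/n_z = 1.24795 and ∂z/∂y = −n_y/n_z = −0.15461.
Intercept c from W-11: 611 − 106.08 + 12.52 = 517.45.
At (128, 44): z = 159.7 − 6.8 + 517.45 = 670.4 m.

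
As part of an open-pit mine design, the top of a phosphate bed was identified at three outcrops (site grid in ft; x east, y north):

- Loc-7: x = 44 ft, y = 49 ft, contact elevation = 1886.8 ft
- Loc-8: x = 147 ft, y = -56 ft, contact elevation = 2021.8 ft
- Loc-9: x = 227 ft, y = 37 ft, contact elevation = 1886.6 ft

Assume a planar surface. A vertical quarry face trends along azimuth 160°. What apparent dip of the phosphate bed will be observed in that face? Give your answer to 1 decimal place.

51.6°

Two edge vectors: Loc-7→Loc-8 = (103, -105, 135), Loc-7→Loc-9 = (183, -12, -0.2).
Normal n = (Loc-7→Loc-8) × (Loc-7→Loc-9) = (1641, 24725.6, 17979).
So ∂z/∂x = −n_x/n_z = −0.09127 and ∂z/∂y = −n_y/n_z = −1.37525.
Unit vector along 160° is (sin 160°, cos 160°) = (0.3420, -0.9397).
Slope in that direction = a·(0.3420) + b·(-0.9397) = 1.26109.
Apparent dip = arctan|1.26109| = 51.6° (true dip is 54.0°, so apparent ≤ true as expected).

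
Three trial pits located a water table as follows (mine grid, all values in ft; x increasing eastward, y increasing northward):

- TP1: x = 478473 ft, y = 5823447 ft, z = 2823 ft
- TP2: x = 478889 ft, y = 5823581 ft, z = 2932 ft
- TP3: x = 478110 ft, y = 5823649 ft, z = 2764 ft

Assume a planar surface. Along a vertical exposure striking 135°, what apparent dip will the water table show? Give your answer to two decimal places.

Two edge vectors: TP1→TP2 = (416, 134, 109), TP1→TP3 = (-363, 202, -59).
Normal n = (TP1→TP2) × (TP1→TP3) = (-29924, -15023, 132674).
So ∂z/∂x = −n_x/n_z = 0.22555 and ∂z/∂y = −n_y/n_z = 0.11323.
Unit vector along 135° is (sin 135°, cos 135°) = (0.7071, -0.7071).
Slope in that direction = a·(0.7071) + b·(-0.7071) = 0.07942.
Apparent dip = arctan|0.07942| = 4.54° (true dip is 14.2°, so apparent ≤ true as expected).

4.54°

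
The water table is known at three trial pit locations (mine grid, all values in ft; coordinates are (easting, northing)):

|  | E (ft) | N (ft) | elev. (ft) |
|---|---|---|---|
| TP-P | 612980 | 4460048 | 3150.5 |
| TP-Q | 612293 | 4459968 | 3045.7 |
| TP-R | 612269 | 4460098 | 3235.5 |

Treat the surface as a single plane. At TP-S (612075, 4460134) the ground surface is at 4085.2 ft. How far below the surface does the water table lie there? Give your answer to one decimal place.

Two edge vectors: TP-P→TP-Q = (-687, -80, -104.8), TP-P→TP-R = (-711, 50, 85).
Normal n = (TP-P→TP-Q) × (TP-P→TP-R) = (-1560, 132907.8, -91230).
So ∂z/∂E = −n_x/n_z = −0.017099638 and ∂z/∂N = −n_y/n_z = 1.456843144.
Intercept c from TP-P: 3150.5 + 10481.74 − 6497590.35 = −6483958.11.
At (612075, 4460134): z_contact = −10466.26 + 6497715.64 − 6483958.11 = 3291.26 ft.
Depth below ground = 4085.2 − 3291.26 = 793.9 ft.

793.9 ft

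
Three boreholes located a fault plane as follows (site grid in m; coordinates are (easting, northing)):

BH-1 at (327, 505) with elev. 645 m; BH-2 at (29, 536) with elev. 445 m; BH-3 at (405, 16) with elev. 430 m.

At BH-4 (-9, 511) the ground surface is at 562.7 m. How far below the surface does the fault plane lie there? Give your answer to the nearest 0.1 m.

Two edge vectors: BH-1→BH-2 = (-298, 31, -200), BH-1→BH-3 = (78, -489, -215).
Normal n = (BH-1→BH-2) × (BH-1→BH-3) = (-104465, -79670, 143304).
So ∂z/∂E = −n_x/n_z = 0.72897 and ∂z/∂N = −n_y/n_z = 0.55595.
Intercept c from BH-1: 645 − 238.37 − 280.76 = 125.87.
At (-9, 511): z_contact = −6.56 + 284.09 + 125.87 = 403.40 m.
Depth below ground = 562.7 − 403.40 = 159.3 m.

159.3 m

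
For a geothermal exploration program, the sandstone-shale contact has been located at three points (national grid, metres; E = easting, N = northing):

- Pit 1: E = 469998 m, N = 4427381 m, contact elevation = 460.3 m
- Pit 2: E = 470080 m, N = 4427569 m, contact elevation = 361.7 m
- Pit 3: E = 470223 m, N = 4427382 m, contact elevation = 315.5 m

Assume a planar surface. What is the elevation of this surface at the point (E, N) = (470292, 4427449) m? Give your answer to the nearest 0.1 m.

254.8 m

Let the plane be z = a·E + b·N + c.
Pit 2−Pit 1: 82a + 188b = −98.6;  Pit 3−Pit 1: 225a + 1b = −144.8.
Solving gives a = −0.642470036, b = −0.244241793.
Then c = 460.3 − a·469998 − b·4427381 = 1383771.40.
At (470292, 4427449): z = −302148.5 − 1081368.1 + 1383771.40 = 254.8 m.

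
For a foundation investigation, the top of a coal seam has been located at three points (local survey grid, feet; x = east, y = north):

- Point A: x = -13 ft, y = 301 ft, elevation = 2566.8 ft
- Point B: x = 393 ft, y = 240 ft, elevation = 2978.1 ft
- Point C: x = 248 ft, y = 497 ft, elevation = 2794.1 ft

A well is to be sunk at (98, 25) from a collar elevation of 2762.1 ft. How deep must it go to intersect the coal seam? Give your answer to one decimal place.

41.9 ft

Two edge vectors: Point A→Point B = (406, -61, 411.3), Point A→Point C = (261, 196, 227.3).
Normal n = (Point A→Point B) × (Point A→Point C) = (-94480.1, 15065.5, 95497).
So ∂z/∂x = −n_x/n_z = 0.98935 and ∂z/∂y = −n_y/n_z = −0.15776.
Intercept c from Point A: 2566.8 + 12.86 + 47.49 = 2627.15.
At (98, 25): z_contact = 96.96 − 3.94 + 2627.15 = 2720.16 ft.
Depth below ground = 2762.1 − 2720.16 = 41.9 ft.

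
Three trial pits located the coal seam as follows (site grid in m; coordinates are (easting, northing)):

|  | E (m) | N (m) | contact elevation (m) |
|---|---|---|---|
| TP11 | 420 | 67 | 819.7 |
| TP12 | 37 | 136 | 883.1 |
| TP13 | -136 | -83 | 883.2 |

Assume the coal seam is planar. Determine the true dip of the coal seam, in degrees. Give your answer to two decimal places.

10.45°

Let the plane be z = a·E + b·N + c.
TP12−TP11: −383a + 69b = 63.4;  TP13−TP11: −556a − 150b = 63.5.
Solving gives a = −0.14498, b = 0.11407.
Gradient magnitude |∇z| = √(a² + b²) = √(0.02102 + 0.01301) = 0.18448.
True dip = arctan(0.18448) = 10.45°, dipping toward SE (azimuth ≈ 128°).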